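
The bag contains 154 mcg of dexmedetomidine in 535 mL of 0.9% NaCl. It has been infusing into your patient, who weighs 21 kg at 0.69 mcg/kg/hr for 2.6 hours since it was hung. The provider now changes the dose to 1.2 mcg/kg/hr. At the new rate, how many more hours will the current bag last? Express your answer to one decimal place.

Initial rate:
Dose = 0.69 mcg/kg/hr × 21 kg = 14.49 mcg/hr
Concentration = 154 mcg ÷ 535 mL = 0.2878505 mcg/mL
Rate = 14.49 mcg/hr ÷ 0.2878505 mcg/mL = 50.33864 mL/hr
Volume infused so far = 50.33864 mL/hr × 2.6 hr = 130.8805 mL
Volume remaining = 535 − 130.8805 = 404.1195 mL
New rate:
Dose = 1.2 mcg/kg/hr × 21 kg = 25.2 mcg/hr
Rate = 25.2 mcg/hr ÷ 0.2878505 mcg/mL = 87.54545 mL/hr
Time remaining = 404.1195 mL ÷ 87.54545 mL/hr = 4.616111 hr

4.6 hours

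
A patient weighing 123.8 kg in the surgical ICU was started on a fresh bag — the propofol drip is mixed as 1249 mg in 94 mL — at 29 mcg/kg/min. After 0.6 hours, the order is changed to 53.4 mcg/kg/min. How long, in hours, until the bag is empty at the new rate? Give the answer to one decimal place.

2.8 hours

Initial rate:
Dose = 29 mcg/kg/min × 123.8 kg = 3590.2 mcg/min
3590.2 mcg/min × 60 min/hr = 215412 mcg/hr
Concentration = 1249 mg ÷ 94 mL = 13.28723 mg/mL = 13287.23 mcg/mL
Rate = 215412 mcg/hr ÷ 13287.23 mcg/mL = 16.21195 mL/hr
Volume infused so far = 16.21195 mL/hr × 0.6 hr = 9.727171 mL
Volume remaining = 94 − 9.727171 = 84.27283 mL
New rate:
Dose = 53.4 mcg/kg/min × 123.8 kg = 6610.92 mcg/min
6610.92 mcg/min × 60 min/hr = 396655.2 mcg/hr
Rate = 396655.2 mcg/hr ÷ 13287.23 mcg/mL = 29.85235 mL/hr
Time remaining = 84.27283 mL ÷ 29.85235 mL/hr = 2.822988 hr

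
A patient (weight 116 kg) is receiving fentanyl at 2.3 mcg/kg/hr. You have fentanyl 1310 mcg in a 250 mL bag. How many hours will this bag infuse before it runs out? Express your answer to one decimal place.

Dose = 2.3 mcg/kg/hr × 116 kg = 266.8 mcg/hr
Concentration = 1310 mcg ÷ 250 mL = 5.24 mcg/mL
Rate = 266.8 mcg/hr ÷ 5.24 mcg/mL = 50.91603 mL/hr
Duration = 250 mL ÷ 50.91603 mL/hr = 4.910045 hr

4.9 hours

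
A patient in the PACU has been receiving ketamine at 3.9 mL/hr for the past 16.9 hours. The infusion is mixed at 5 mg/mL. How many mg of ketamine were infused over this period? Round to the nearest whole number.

330 mg

Drug rate = 3.9 mL/hr × 5 mg/mL = 19.5 mg/hr
Total = 19.5 mg/hr × 16.9 hr = 329.55 mg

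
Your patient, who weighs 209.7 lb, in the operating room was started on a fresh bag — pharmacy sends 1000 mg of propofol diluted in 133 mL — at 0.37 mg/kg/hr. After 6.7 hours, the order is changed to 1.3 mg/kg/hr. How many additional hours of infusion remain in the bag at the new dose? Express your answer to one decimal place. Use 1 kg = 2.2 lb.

Initial rate:
Weight = 209.7 lb ÷ 2.2 lb/kg = 95.31818 kg
Dose = 0.37 mg/kg/hr × 95.31818 kg = 35.26773 mg/hr
Concentration = 1000 mg ÷ 133 mL = 7.518797 mg/mL
Rate = 35.26773 mg/hr ÷ 7.518797 mg/mL = 4.690608 mL/hr
Volume infused so far = 4.690608 mL/hr × 6.7 hr = 31.42707 mL
Volume remaining = 133 − 31.42707 = 101.5729 mL
New rate:
Dose = 1.3 mg/kg/hr × 95.31818 kg = 123.9136 mg/hr
Rate = 123.9136 mg/hr ÷ 7.518797 mg/mL = 16.48051 mL/hr
Time remaining = 101.5729 mL ÷ 16.48051 mL/hr = 6.163214 hr

6.2 hours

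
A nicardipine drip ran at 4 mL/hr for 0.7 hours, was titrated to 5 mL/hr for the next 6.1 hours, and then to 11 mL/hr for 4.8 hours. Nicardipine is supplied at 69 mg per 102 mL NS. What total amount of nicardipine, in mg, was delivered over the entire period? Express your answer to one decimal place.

58.2 mg

Concentration = 69 mg ÷ 102 mL = 0.6764706 mg/mL
Stage 1: 4 mL/hr × 0.7 hr = 2.8 mL → 2.8 mL × 0.6764706 mg/mL = 1.894118 mg
Stage 2: 5 mL/hr × 6.1 hr = 30.5 mL → 30.5 mL × 0.6764706 mg/mL = 20.63235 mg
Stage 3: 11 mL/hr × 4.8 hr = 52.8 mL → 52.8 mL × 0.6764706 mg/mL = 35.71765 mg
Total = 1.894118 + 20.63235 + 35.71765 = 58.24412 mg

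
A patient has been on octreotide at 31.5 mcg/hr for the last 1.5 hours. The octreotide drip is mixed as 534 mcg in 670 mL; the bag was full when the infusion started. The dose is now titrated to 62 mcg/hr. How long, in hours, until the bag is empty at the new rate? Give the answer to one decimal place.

7.9 hours

Initial rate:
Concentration = 534 mcg ÷ 670 mL = 0.7970149 mcg/mL
Rate = 31.5 mcg/hr ÷ 0.7970149 mcg/mL = 39.52247 mL/hr
Volume infused so far = 39.52247 mL/hr × 1.5 hr = 59.28371 mL
Volume remaining = 670 − 59.28371 = 610.7163 mL
New rate:
Rate = 62 mcg/hr ÷ 0.7970149 mcg/mL = 77.79026 mL/hr
Time remaining = 610.7163 mL ÷ 77.79026 mL/hr = 7.850806 hr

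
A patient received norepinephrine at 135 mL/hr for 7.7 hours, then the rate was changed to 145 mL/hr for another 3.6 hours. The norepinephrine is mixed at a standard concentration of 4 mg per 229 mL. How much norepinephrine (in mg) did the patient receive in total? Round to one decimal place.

27.3 mg

Concentration = 4 mg ÷ 229 mL = 0.01746725 mg/mL
Stage 1: 135 mL/hr × 7.7 hr = 1039.5 mL → 1039.5 mL × 0.01746725 mg/mL = 18.15721 mg
Stage 2: 145 mL/hr × 3.6 hr = 522 mL → 522 mL × 0.01746725 mg/mL = 9.117904 mg
Total = 18.15721 + 9.117904 = 27.27511 mg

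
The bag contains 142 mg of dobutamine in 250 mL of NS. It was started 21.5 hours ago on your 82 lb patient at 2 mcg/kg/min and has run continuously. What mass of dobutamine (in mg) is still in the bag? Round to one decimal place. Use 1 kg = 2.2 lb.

45.8 mg

Weight = 82 lb ÷ 2.2 lb/kg = 37.27273 kg
Dose = 2 mcg/kg/min × 37.27273 kg = 74.54545 mcg/min
74.54545 mcg/min × 60 min/hr = 4472.727 mcg/hr
Concentration = 142 mg ÷ 250 mL = 0.568 mg/mL = 568 mcg/mL
Rate = 4472.727 mcg/hr ÷ 568 mcg/mL = 7.87452 mL/hr
Volume infused = 7.87452 mL/hr × 21.5 hr = 169.3022 mL
Volume remaining = 250 − 169.3022 = 80.69782 mL
Drug remaining = 80.69782 mL × 568 mcg/mL = 45836.36 mcg = 45.83636 mg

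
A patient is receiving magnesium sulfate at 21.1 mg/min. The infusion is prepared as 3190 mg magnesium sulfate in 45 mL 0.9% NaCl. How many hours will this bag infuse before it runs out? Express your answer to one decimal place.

21.1 mg/min × 60 min/hr = 1266 mg/hr
Concentration = 3190 mg ÷ 45 mL = 70.88889 mg/mL
Rate = 1266 mg/hr ÷ 70.88889 mg/mL = 17.85893 mL/hr
Duration = 45 mL ÷ 17.85893 mL/hr = 2.519747 hr

2.5 hours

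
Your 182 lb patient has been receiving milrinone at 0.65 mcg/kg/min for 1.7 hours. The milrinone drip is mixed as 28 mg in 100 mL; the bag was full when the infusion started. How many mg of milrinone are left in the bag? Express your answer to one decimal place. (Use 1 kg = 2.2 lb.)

Weight = 182 lb ÷ 2.2 lb/kg = 82.72727 kg
Dose = 0.65 mcg/kg/min × 82.72727 kg = 53.77273 mcg/min
53.77273 mcg/min × 60 min/hr = 3226.364 mcg/hr
Concentration = 28 mg ÷ 100 mL = 0.28 mg/mL = 280 mcg/mL
Rate = 3226.364 mcg/hr ÷ 280 mcg/mL = 11.52273 mL/hr
Volume infused = 11.52273 mL/hr × 1.7 hr = 19.58864 mL
Volume remaining = 100 − 19.58864 = 80.41136 mL
Drug remaining = 80.41136 mL × 280 mcg/mL = 22515.18 mcg = 22.51518 mg

22.5 mg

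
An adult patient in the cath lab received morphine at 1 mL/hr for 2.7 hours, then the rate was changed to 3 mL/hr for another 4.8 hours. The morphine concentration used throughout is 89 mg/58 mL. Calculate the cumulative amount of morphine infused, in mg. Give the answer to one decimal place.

Concentration = 89 mg ÷ 58 mL = 1.534483 mg/mL
Stage 1: 1 mL/hr × 2.7 hr = 2.7 mL → 2.7 mL × 1.534483 mg/mL = 4.143103 mg
Stage 2: 3 mL/hr × 4.8 hr = 14.4 mL → 14.4 mL × 1.534483 mg/mL = 22.09655 mg
Total = 4.143103 + 22.09655 = 26.23966 mg

26.2 mg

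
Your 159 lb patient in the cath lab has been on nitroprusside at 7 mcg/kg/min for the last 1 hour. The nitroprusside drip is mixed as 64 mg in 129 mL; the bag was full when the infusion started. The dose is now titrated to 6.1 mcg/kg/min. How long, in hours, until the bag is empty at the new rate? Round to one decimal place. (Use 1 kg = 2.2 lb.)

Initial rate:
Weight = 159 lb ÷ 2.2 lb/kg = 72.27273 kg
Dose = 7 mcg/kg/min × 72.27273 kg = 505.9091 mcg/min
505.9091 mcg/min × 60 min/hr = 30354.55 mcg/hr
Concentration = 64 mg ÷ 129 mL = 0.496124 mg/mL = 496.124 mcg/mL
Rate = 30354.55 mcg/hr ÷ 496.124 mcg/mL = 61.18338 mL/hr
Volume infused so far = 61.18338 mL/hr × 1 hr = 61.18338 mL
Volume remaining = 129 − 61.18338 = 67.81662 mL
New rate:
Dose = 6.1 mcg/kg/min × 72.27273 kg = 440.8636 mcg/min
440.8636 mcg/min × 60 min/hr = 26451.82 mcg/hr
Rate = 26451.82 mcg/hr ÷ 496.124 mcg/mL = 53.31695 mL/hr
Time remaining = 67.81662 mL ÷ 53.31695 mL/hr = 1.271952 hr

1.3 hours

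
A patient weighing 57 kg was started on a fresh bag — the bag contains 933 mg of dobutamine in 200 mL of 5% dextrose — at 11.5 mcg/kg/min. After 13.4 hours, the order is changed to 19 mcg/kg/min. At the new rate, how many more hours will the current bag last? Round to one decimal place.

6.2 hours

Initial rate:
Dose = 11.5 mcg/kg/min × 57 kg = 655.5 mcg/min
655.5 mcg/min × 60 min/hr = 39330 mcg/hr
Concentration = 933 mg ÷ 200 mL = 4.665 mg/mL = 4665 mcg/mL
Rate = 39330 mcg/hr ÷ 4665 mcg/mL = 8.430868 mL/hr
Volume infused so far = 8.430868 mL/hr × 13.4 hr = 112.9736 mL
Volume remaining = 200 − 112.9736 = 87.02637 mL
New rate:
Dose = 19 mcg/kg/min × 57 kg = 1083 mcg/min
1083 mcg/min × 60 min/hr = 64980 mcg/hr
Rate = 64980 mcg/hr ÷ 4665 mcg/mL = 13.92926 mL/hr
Time remaining = 87.02637 mL ÷ 13.92926 mL/hr = 6.247738 hr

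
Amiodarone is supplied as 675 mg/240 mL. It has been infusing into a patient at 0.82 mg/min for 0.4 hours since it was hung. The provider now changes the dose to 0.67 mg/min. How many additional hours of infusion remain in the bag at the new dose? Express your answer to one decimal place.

Initial rate:
0.82 mg/min × 60 min/hr = 49.2 mg/hr
Concentration = 675 mg ÷ 240 mL = 2.8125 mg/mL
Rate = 49.2 mg/hr ÷ 2.8125 mg/mL = 17.49333 mL/hr
Volume infused so far = 17.49333 mL/hr × 0.4 hr = 6.997333 mL
Volume remaining = 240 − 6.997333 = 233.0027 mL
New rate:
0.67 mg/min × 60 min/hr = 40.2 mg/hr
Rate = 40.2 mg/hr ÷ 2.8125 mg/mL = 14.29333 mL/hr
Time remaining = 233.0027 mL ÷ 14.29333 mL/hr = 16.30149 hr

16.3 hours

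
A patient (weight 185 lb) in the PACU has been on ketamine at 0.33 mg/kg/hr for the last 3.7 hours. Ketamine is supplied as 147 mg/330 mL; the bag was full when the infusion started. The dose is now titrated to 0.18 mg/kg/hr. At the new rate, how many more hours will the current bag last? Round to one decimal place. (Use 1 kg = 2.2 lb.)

2.9 hours

Initial rate:
Weight = 185 lb ÷ 2.2 lb/kg = 84.09091 kg
Dose = 0.33 mg/kg/hr × 84.09091 kg = 27.75 mg/hr
Concentration = 147 mg ÷ 330 mL = 0.4454545 mg/mL
Rate = 27.75 mg/hr ÷ 0.4454545 mg/mL = 62.29592 mL/hr
Volume infused so far = 62.29592 mL/hr × 3.7 hr = 230.4949 mL
Volume remaining = 330 − 230.4949 = 99.5051 mL
New rate:
Dose = 0.18 mg/kg/hr × 84.09091 kg = 15.13636 mg/hr
Rate = 15.13636 mg/hr ÷ 0.4454545 mg/mL = 33.97959 mL/hr
Time remaining = 99.5051 mL ÷ 33.97959 mL/hr = 2.928378 hr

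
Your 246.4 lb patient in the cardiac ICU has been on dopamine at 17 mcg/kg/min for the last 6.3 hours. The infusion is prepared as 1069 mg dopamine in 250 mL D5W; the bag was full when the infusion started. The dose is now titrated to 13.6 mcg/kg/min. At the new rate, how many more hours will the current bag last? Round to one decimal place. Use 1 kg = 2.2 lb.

3.8 hours

Initial rate:
Weight = 246.4 lb ÷ 2.2 lb/kg = 112 kg
Dose = 17 mcg/kg/min × 112 kg = 1904 mcg/min
1904 mcg/min × 60 min/hr = 114240 mcg/hr
Concentration = 1069 mg ÷ 250 mL = 4.276 mg/mL = 4276 mcg/mL
Rate = 114240 mcg/hr ÷ 4276 mcg/mL = 26.71656 mL/hr
Volume infused so far = 26.71656 mL/hr × 6.3 hr = 168.3143 mL
Volume remaining = 250 − 168.3143 = 81.68569 mL
New rate:
Dose = 13.6 mcg/kg/min × 112 kg = 1523.2 mcg/min
1523.2 mcg/min × 60 min/hr = 91392 mcg/hr
Rate = 91392 mcg/hr ÷ 4276 mcg/mL = 21.37325 mL/hr
Time remaining = 81.68569 mL ÷ 21.37325 mL/hr = 3.821866 hr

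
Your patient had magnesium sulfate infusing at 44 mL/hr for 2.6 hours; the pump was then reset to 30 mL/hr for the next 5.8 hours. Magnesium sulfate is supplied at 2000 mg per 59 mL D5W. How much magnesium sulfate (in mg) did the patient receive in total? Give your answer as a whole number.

9776 mg

Concentration = 2000 mg ÷ 59 mL = 33.89831 mg/mL
Stage 1: 44 mL/hr × 2.6 hr = 114.4 mL → 114.4 mL × 33.89831 mg/mL = 3877.966 mg
Stage 2: 30 mL/hr × 5.8 hr = 174 mL → 174 mL × 33.89831 mg/mL = 5898.305 mg
Total = 3877.966 + 5898.305 = 9776.271 mg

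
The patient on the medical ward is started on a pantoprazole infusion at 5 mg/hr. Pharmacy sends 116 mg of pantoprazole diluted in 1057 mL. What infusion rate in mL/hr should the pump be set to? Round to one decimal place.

Concentration = 116 mg ÷ 1057 mL = 0.1097446 mg/mL
Rate = 5 mg/hr ÷ 0.1097446 mg/mL = 45.56034 mL/hr

45.6 mL/hr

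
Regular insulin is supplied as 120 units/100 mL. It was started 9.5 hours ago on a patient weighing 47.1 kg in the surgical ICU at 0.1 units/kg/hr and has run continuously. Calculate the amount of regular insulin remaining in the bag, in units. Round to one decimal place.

75.3 units

Dose = 0.1 units/kg/hr × 47.1 kg = 4.71 units/hr
Concentration = 120 units ÷ 100 mL = 1.2 units/mL
Rate = 4.71 units/hr ÷ 1.2 units/mL = 3.925 mL/hr
Volume infused = 3.925 mL/hr × 9.5 hr = 37.2875 mL
Volume remaining = 100 − 37.2875 = 62.7125 mL
Drug remaining = 62.7125 mL × 1.2 units/mL = 75.255 units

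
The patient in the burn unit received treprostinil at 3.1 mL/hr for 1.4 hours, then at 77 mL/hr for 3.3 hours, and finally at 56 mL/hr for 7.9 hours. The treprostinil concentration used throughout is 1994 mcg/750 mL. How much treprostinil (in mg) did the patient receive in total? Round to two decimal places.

Concentration = 1994 mcg ÷ 750 mL = 2.658667 mcg/mL
Stage 1: 3.1 mL/hr × 1.4 hr = 4.34 mL → 4.34 mL × 2.658667 mcg/mL = 11.53861 mcg
Stage 2: 77 mL/hr × 3.3 hr = 254.1 mL → 254.1 mL × 2.658667 mcg/mL = 675.5672 mcg
Stage 3: 56 mL/hr × 7.9 hr = 442.4 mL → 442.4 mL × 2.658667 mcg/mL = 1176.194 mcg
Total = 11.53861 + 675.5672 + 1176.194 = 1863.3 mcg = 1.8633 mg

1.86 mg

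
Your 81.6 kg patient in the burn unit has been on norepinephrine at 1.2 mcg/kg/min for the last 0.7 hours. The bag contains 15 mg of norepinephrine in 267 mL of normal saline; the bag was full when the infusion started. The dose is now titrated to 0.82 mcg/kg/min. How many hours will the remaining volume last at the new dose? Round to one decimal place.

Initial rate:
Dose = 1.2 mcg/kg/min × 81.6 kg = 97.92 mcg/min
97.92 mcg/min × 60 min/hr = 5875.2 mcg/hr
Concentration = 15 mg ÷ 267 mL = 0.05617978 mg/mL = 56.17978 mcg/mL
Rate = 5875.2 mcg/hr ÷ 56.17978 mcg/mL = 104.5786 mL/hr
Volume infused so far = 104.5786 mL/hr × 0.7 hr = 73.20499 mL
Volume remaining = 267 − 73.20499 = 193.795 mL
New rate:
Dose = 0.82 mcg/kg/min × 81.6 kg = 66.912 mcg/min
66.912 mcg/min × 60 min/hr = 4014.72 mcg/hr
Rate = 4014.72 mcg/hr ÷ 56.17978 mcg/mL = 71.46202 mL/hr
Time remaining = 193.795 mL ÷ 71.46202 mL/hr = 2.71186 hr

2.7 hours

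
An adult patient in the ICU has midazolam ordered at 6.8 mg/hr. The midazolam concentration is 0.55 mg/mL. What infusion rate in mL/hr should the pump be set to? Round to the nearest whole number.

Rate = 6.8 mg/hr ÷ 0.55 mg/mL = 12.36364 mL/hr

12 mL/hr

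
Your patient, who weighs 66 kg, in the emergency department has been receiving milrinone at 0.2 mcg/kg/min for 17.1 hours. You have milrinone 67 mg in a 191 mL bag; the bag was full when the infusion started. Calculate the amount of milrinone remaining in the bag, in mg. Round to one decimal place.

53.5 mg

Dose = 0.2 mcg/kg/min × 66 kg = 13.2 mcg/min
13.2 mcg/min × 60 min/hr = 792 mcg/hr
Concentration = 67 mg ÷ 191 mL = 0.3507853 mg/mL = 350.7853 mcg/mL
Rate = 792 mcg/hr ÷ 350.7853 mcg/mL = 2.257791 mL/hr
Volume infused = 2.257791 mL/hr × 17.1 hr = 38.60823 mL
Volume remaining = 191 − 38.60823 = 152.3918 mL
Drug remaining = 152.3918 mL × 350.7853 mcg/mL = 53456.8 mcg = 53.4568 mg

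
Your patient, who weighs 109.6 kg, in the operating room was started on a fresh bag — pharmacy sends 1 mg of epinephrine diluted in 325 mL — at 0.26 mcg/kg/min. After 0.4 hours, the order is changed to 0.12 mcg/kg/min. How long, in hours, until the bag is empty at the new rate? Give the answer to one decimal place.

0.4 hours

Initial rate:
Dose = 0.26 mcg/kg/min × 109.6 kg = 28.496 mcg/min
28.496 mcg/min × 60 min/hr = 1709.76 mcg/hr
Concentration = 1 mg ÷ 325 mL = 0.003076923 mg/mL = 3.076923 mcg/mL
Rate = 1709.76 mcg/hr ÷ 3.076923 mcg/mL = 555.672 mL/hr
Volume infused so far = 555.672 mL/hr × 0.4 hr = 222.2688 mL
Volume remaining = 325 − 222.2688 = 102.7312 mL
New rate:
Dose = 0.12 mcg/kg/min × 109.6 kg = 13.152 mcg/min
13.152 mcg/min × 60 min/hr = 789.12 mcg/hr
Rate = 789.12 mcg/hr ÷ 3.076923 mcg/mL = 256.464 mL/hr
Time remaining = 102.7312 mL ÷ 256.464 mL/hr = 0.4005677 hr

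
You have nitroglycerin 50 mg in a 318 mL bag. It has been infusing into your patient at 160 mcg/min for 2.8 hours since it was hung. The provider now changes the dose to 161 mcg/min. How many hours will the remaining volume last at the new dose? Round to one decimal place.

Initial rate:
160 mcg/min × 60 min/hr = 9600 mcg/hr
Concentration = 50 mg ÷ 318 mL = 0.1572327 mg/mL = 157.2327 mcg/mL
Rate = 9600 mcg/hr ÷ 157.2327 mcg/mL = 61.056 mL/hr
Volume infused so far = 61.056 mL/hr × 2.8 hr = 170.9568 mL
Volume remaining = 318 − 170.9568 = 147.0432 mL
New rate:
161 mcg/min × 60 min/hr = 9660 mcg/hr
Rate = 9660 mcg/hr ÷ 157.2327 mcg/mL = 61.4376 mL/hr
Time remaining = 147.0432 mL ÷ 61.4376 mL/hr = 2.393375 hr

2.4 hours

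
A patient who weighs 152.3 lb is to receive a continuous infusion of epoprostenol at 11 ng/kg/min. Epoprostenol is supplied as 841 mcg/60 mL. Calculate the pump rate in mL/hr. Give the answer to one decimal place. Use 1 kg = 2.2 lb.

Weight = 152.3 lb ÷ 2.2 lb/kg = 69.22727 kg
Dose = 11 ng/kg/min × 69.22727 kg = 761.5 ng/min
761.5 ng/min × 60 min/hr = 45690 ng/hr
Concentration = 841 mcg ÷ 60 mL = 14.01667 mcg/mL = 14016.67 ng/mL
Rate = 45690 ng/hr ÷ 14016.67 ng/mL = 3.259691 mL/hr

3.3 mL/hr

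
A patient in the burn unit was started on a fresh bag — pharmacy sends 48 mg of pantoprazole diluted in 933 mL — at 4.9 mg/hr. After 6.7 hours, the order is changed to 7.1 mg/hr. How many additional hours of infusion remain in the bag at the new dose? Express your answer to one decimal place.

Initial rate:
Concentration = 48 mg ÷ 933 mL = 0.05144695 mg/mL
Rate = 4.9 mg/hr ÷ 0.05144695 mg/mL = 95.24375 mL/hr
Volume infused so far = 95.24375 mL/hr × 6.7 hr = 638.1331 mL
Volume remaining = 933 − 638.1331 = 294.8669 mL
New rate:
Rate = 7.1 mg/hr ÷ 0.05144695 mg/mL = 138.0062 mL/hr
Time remaining = 294.8669 mL ÷ 138.0062 mL/hr = 2.13662 hr

2.1 hours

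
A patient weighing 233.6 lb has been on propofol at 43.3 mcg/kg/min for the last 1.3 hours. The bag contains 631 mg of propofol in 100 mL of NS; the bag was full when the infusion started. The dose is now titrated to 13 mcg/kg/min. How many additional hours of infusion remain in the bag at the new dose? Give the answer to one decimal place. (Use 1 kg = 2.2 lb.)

Initial rate:
Weight = 233.6 lb ÷ 2.2 lb/kg = 106.1818 kg
Dose = 43.3 mcg/kg/min × 106.1818 kg = 4597.673 mcg/min
4597.673 mcg/min × 60 min/hr = 275860.4 mcg/hr
Concentration = 631 mg ÷ 100 mL = 6.31 mg/mL = 6310 mcg/mL
Rate = 275860.4 mcg/hr ÷ 6310 mcg/mL = 43.71797 mL/hr
Volume infused so far = 43.71797 mL/hr × 1.3 hr = 56.83336 mL
Volume remaining = 100 − 56.83336 = 43.16664 mL
New rate:
Dose = 13 mcg/kg/min × 106.1818 kg = 1380.364 mcg/min
1380.364 mcg/min × 60 min/hr = 82821.82 mcg/hr
Rate = 82821.82 mcg/hr ÷ 6310 mcg/mL = 13.12549 mL/hr
Time remaining = 43.16664 mL ÷ 13.12549 mL/hr = 3.288765 hr

3.3 hours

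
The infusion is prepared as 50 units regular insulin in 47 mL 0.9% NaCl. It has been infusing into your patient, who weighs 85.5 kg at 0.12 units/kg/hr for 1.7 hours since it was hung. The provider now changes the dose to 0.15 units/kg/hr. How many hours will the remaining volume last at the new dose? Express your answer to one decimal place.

Initial rate:
Dose = 0.12 units/kg/hr × 85.5 kg = 10.26 units/hr
Concentration = 50 units ÷ 47 mL = 1.06383 units/mL
Rate = 10.26 units/hr ÷ 1.06383 units/mL = 9.6444 mL/hr
Volume infused so far = 9.6444 mL/hr × 1.7 hr = 16.39548 mL
Volume remaining = 47 − 16.39548 = 30.60452 mL
New rate:
Dose = 0.15 units/kg/hr × 85.5 kg = 12.825 units/hr
Rate = 12.825 units/hr ÷ 1.06383 units/mL = 12.0555 mL/hr
Time remaining = 30.60452 mL ÷ 12.0555 mL/hr = 2.538635 hr

2.5 hours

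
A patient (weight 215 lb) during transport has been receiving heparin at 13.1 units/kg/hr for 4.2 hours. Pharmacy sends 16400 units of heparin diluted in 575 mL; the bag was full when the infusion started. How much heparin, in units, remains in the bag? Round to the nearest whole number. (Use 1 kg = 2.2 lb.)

Weight = 215 lb ÷ 2.2 lb/kg = 97.72727 kg
Dose = 13.1 units/kg/hr × 97.72727 kg = 1280.227 units/hr
Concentration = 16400 units ÷ 575 mL = 28.52174 units/mL
Rate = 1280.227 units/hr ÷ 28.52174 units/mL = 44.88602 mL/hr
Volume infused = 44.88602 mL/hr × 4.2 hr = 188.5213 mL
Volume remaining = 575 − 188.5213 = 386.4787 mL
Drug remaining = 386.4787 mL × 28.52174 units/mL = 11023.05 units

11023 units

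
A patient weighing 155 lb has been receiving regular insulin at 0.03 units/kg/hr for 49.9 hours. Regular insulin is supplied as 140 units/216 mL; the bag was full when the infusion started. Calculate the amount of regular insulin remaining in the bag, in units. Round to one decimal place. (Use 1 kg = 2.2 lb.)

Weight = 155 lb ÷ 2.2 lb/kg = 70.45455 kg
Dose = 0.03 units/kg/hr × 70.45455 kg = 2.113636 units/hr
Concentration = 140 units ÷ 216 mL = 0.6481481 units/mL
Rate = 2.113636 units/hr ÷ 0.6481481 units/mL = 3.261039 mL/hr
Volume infused = 3.261039 mL/hr × 49.9 hr = 162.7258 mL
Volume remaining = 216 − 162.7258 = 53.27416 mL
Drug remaining = 53.27416 mL × 0.6481481 units/mL = 34.52955 units

34.5 units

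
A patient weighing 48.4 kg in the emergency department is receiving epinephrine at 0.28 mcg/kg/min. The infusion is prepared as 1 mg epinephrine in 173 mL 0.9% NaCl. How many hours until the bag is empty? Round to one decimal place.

1.2 hours

Dose = 0.28 mcg/kg/min × 48.4 kg = 13.552 mcg/min
13.552 mcg/min × 60 min/hr = 813.12 mcg/hr
Concentration = 1 mg ÷ 173 mL = 0.005780347 mg/mL = 5.780347 mcg/mL
Rate = 813.12 mcg/hr ÷ 5.780347 mcg/mL = 140.6698 mL/hr
Duration = 173 mL ÷ 140.6698 mL/hr = 1.229831 hr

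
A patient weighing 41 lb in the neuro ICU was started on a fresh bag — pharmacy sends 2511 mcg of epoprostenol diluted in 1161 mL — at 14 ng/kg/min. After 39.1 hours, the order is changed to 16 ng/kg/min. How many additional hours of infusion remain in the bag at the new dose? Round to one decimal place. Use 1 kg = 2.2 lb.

Initial rate:
Weight = 41 lb ÷ 2.2 lb/kg = 18.63636 kg
Dose = 14 ng/kg/min × 18.63636 kg = 260.9091 ng/min
260.9091 ng/min × 60 min/hr = 15654.55 ng/hr
Concentration = 2511 mcg ÷ 1161 mL = 2.162791 mcg/mL = 2162.791 ng/mL
Rate = 15654.55 ng/hr ÷ 2162.791 ng/mL = 7.238123 mL/hr
Volume infused so far = 7.238123 mL/hr × 39.1 hr = 283.0106 mL
Volume remaining = 1161 − 283.0106 = 877.9894 mL
New rate:
Dose = 16 ng/kg/min × 18.63636 kg = 298.1818 ng/min
298.1818 ng/min × 60 min/hr = 17890.91 ng/hr
Rate = 17890.91 ng/hr ÷ 2162.791 ng/mL = 8.272141 mL/hr
Time remaining = 877.9894 mL ÷ 8.272141 mL/hr = 106.1381 hr

106.1 hours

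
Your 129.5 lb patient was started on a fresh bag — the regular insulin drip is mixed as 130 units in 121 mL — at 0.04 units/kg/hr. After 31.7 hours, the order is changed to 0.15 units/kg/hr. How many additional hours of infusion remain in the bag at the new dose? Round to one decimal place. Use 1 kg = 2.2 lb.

6.3 hours

Initial rate:
Weight = 129.5 lb ÷ 2.2 lb/kg = 58.86364 kg
Dose = 0.04 units/kg/hr × 58.86364 kg = 2.354545 units/hr
Concentration = 130 units ÷ 121 mL = 1.07438 units/mL
Rate = 2.354545 units/hr ÷ 1.07438 units/mL = 2.191538 mL/hr
Volume infused so far = 2.191538 mL/hr × 31.7 hr = 69.47177 mL
Volume remaining = 121 − 69.47177 = 51.52823 mL
New rate:
Dose = 0.15 units/kg/hr × 58.86364 kg = 8.829545 units/hr
Rate = 8.829545 units/hr ÷ 1.07438 units/mL = 8.218269 mL/hr
Time remaining = 51.52823 mL ÷ 8.218269 mL/hr = 6.269961 hr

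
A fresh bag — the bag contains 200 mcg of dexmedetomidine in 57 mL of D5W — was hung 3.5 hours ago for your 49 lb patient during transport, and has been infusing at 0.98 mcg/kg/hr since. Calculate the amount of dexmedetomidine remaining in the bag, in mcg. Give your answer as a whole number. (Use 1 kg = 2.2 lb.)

Weight = 49 lb ÷ 2.2 lb/kg = 22.27273 kg
Dose = 0.98 mcg/kg/hr × 22.27273 kg = 21.82727 mcg/hr
Concentration = 200 mcg ÷ 57 mL = 3.508772 mcg/mL
Rate = 21.82727 mcg/hr ÷ 3.508772 mcg/mL = 6.220773 mL/hr
Volume infused = 6.220773 mL/hr × 3.5 hr = 21.7727 mL
Volume remaining = 57 − 21.7727 = 35.2273 mL
Drug remaining = 35.2273 mL × 3.508772 mcg/mL = 123.6045 mcg

124 mcg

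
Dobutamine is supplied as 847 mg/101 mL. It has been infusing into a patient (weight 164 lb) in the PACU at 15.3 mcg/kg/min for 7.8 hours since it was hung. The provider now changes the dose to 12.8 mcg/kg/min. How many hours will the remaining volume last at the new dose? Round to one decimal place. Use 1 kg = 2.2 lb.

Initial rate:
Weight = 164 lb ÷ 2.2 lb/kg = 74.54545 kg
Dose = 15.3 mcg/kg/min × 74.54545 kg = 1140.545 mcg/min
1140.545 mcg/min × 60 min/hr = 68432.73 mcg/hr
Concentration = 847 mg ÷ 101 mL = 8.386139 mg/mL = 8386.139 mcg/mL
Rate = 68432.73 mcg/hr ÷ 8386.139 mcg/mL = 8.160219 mL/hr
Volume infused so far = 8.160219 mL/hr × 7.8 hr = 63.64971 mL
Volume remaining = 101 − 63.64971 = 37.35029 mL
New rate:
Dose = 12.8 mcg/kg/min × 74.54545 kg = 954.1818 mcg/min
954.1818 mcg/min × 60 min/hr = 57250.91 mcg/hr
Rate = 57250.91 mcg/hr ÷ 8386.139 mcg/mL = 6.82685 mL/hr
Time remaining = 37.35029 mL ÷ 6.82685 mL/hr = 5.471087 hr

5.5 hours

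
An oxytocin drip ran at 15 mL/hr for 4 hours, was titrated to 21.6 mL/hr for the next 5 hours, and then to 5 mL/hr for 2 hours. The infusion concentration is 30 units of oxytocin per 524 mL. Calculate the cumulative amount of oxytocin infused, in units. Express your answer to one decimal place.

Concentration = 30 units ÷ 524 mL = 0.05725191 units/mL
Stage 1: 15 mL/hr × 4 hr = 60 mL → 60 mL × 0.05725191 units/mL = 3.435115 units
Stage 2: 21.6 mL/hr × 5 hr = 108 mL → 108 mL × 0.05725191 units/mL = 6.183206 units
Stage 3: 5 mL/hr × 2 hr = 10 mL → 10 mL × 0.05725191 units/mL = 0.5725191 units
Total = 3.435115 + 6.183206 + 0.5725191 = 10.19084 units

10.2 units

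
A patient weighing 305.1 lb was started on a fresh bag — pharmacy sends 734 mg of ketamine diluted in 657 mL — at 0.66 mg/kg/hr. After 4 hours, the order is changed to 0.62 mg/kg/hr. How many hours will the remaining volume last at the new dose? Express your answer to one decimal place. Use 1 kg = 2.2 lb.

4.3 hours

Initial rate:
Weight = 305.1 lb ÷ 2.2 lb/kg = 138.6818 kg
Dose = 0.66 mg/kg/hr × 138.6818 kg = 91.53 mg/hr
Concentration = 734 mg ÷ 657 mL = 1.117199 mg/mL
Rate = 91.53 mg/hr ÷ 1.117199 mg/mL = 81.92808 mL/hr
Volume infused so far = 81.92808 mL/hr × 4 hr = 327.7123 mL
Volume remaining = 657 − 327.7123 = 329.2877 mL
New rate:
Dose = 0.62 mg/kg/hr × 138.6818 kg = 85.98273 mg/hr
Rate = 85.98273 mg/hr ÷ 1.117199 mg/mL = 76.96274 mL/hr
Time remaining = 329.2877 mL ÷ 76.96274 mL/hr = 4.278534 hr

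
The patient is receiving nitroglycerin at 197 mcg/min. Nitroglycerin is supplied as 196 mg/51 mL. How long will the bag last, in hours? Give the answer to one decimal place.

16.6 hours

197 mcg/min × 60 min/hr = 11820 mcg/hr
Concentration = 196 mg ÷ 51 mL = 3.843137 mg/mL = 3843.137 mcg/mL
Rate = 11820 mcg/hr ÷ 3843.137 mcg/mL = 3.075612 mL/hr
Duration = 51 mL ÷ 3.075612 mL/hr = 16.58206 hr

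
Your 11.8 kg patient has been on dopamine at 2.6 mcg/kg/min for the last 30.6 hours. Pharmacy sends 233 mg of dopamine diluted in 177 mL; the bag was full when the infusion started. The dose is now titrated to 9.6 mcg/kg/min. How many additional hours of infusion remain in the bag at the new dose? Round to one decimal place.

Initial rate:
Dose = 2.6 mcg/kg/min × 11.8 kg = 30.68 mcg/min
30.68 mcg/min × 60 min/hr = 1840.8 mcg/hr
Concentration = 233 mg ÷ 177 mL = 1.316384 mg/mL = 1316.384 mcg/mL
Rate = 1840.8 mcg/hr ÷ 1316.384 mcg/mL = 1.398376 mL/hr
Volume infused so far = 1.398376 mL/hr × 30.6 hr = 42.7903 mL
Volume remaining = 177 − 42.7903 = 134.2097 mL
New rate:
Dose = 9.6 mcg/kg/min × 11.8 kg = 113.28 mcg/min
113.28 mcg/min × 60 min/hr = 6796.8 mcg/hr
Rate = 6796.8 mcg/hr ÷ 1316.384 mcg/mL = 5.163234 mL/hr
Time remaining = 134.2097 mL ÷ 5.163234 mL/hr = 25.99334 hr

26.0 hours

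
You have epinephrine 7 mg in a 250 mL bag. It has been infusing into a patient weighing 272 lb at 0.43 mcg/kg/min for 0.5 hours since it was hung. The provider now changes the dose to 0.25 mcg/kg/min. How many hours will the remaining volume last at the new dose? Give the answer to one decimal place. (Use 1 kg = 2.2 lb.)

2.9 hours

Initial rate:
Weight = 272 lb ÷ 2.2 lb/kg = 123.6364 kg
Dose = 0.43 mcg/kg/min × 123.6364 kg = 53.16364 mcg/min
53.16364 mcg/min × 60 min/hr = 3189.818 mcg/hr
Concentration = 7 mg ÷ 250 mL = 0.028 mg/mL = 28 mcg/mL
Rate = 3189.818 mcg/hr ÷ 28 mcg/mL = 113.9221 mL/hr
Volume infused so far = 113.9221 mL/hr × 0.5 hr = 56.96104 mL
Volume remaining = 250 − 56.96104 = 193.039 mL
New rate:
Dose = 0.25 mcg/kg/min × 123.6364 kg = 30.90909 mcg/min
30.90909 mcg/min × 60 min/hr = 1854.545 mcg/hr
Rate = 1854.545 mcg/hr ÷ 28 mcg/mL = 66.23377 mL/hr
Time remaining = 193.039 mL ÷ 66.23377 mL/hr = 2.91451 hr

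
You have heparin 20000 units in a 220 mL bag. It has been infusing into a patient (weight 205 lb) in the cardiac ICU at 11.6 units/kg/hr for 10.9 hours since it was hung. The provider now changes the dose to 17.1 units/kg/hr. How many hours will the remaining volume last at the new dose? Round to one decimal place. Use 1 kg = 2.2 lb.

Initial rate:
Weight = 205 lb ÷ 2.2 lb/kg = 93.18182 kg
Dose = 11.6 units/kg/hr × 93.18182 kg = 1080.909 units/hr
Concentration = 20000 units ÷ 220 mL = 90.90909 units/mL
Rate = 1080.909 units/hr ÷ 90.90909 units/mL = 11.89 mL/hr
Volume infused so far = 11.89 mL/hr × 10.9 hr = 129.601 mL
Volume remaining = 220 − 129.601 = 90.399 mL
New rate:
Dose = 17.1 units/kg/hr × 93.18182 kg = 1593.409 units/hr
Rate = 1593.409 units/hr ÷ 90.90909 units/mL = 17.5275 mL/hr
Time remaining = 90.399 mL ÷ 17.5275 mL/hr = 5.157552 hr

5.2 hours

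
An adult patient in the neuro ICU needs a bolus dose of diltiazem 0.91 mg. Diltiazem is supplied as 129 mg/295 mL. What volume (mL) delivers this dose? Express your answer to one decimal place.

Concentration = 129 mg ÷ 295 mL = 0.4372881 mg/mL
Volume = 0.91 mg ÷ 0.4372881 mg/mL = 2.081008 mL

2.1 mL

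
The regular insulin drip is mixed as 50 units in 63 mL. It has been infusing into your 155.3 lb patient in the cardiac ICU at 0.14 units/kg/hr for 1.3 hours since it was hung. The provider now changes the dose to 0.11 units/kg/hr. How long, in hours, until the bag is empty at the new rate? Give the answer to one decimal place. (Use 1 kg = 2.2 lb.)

Initial rate:
Weight = 155.3 lb ÷ 2.2 lb/kg = 70.59091 kg
Dose = 0.14 units/kg/hr × 70.59091 kg = 9.882727 units/hr
Concentration = 50 units ÷ 63 mL = 0.7936508 units/mL
Rate = 9.882727 units/hr ÷ 0.7936508 units/mL = 12.45224 mL/hr
Volume infused so far = 12.45224 mL/hr × 1.3 hr = 16.18791 mL
Volume remaining = 63 − 16.18791 = 46.81209 mL
New rate:
Dose = 0.11 units/kg/hr × 70.59091 kg = 7.765 units/hr
Rate = 7.765 units/hr ÷ 0.7936508 units/mL = 9.7839 mL/hr
Time remaining = 46.81209 mL ÷ 9.7839 mL/hr = 4.784605 hr

4.8 hours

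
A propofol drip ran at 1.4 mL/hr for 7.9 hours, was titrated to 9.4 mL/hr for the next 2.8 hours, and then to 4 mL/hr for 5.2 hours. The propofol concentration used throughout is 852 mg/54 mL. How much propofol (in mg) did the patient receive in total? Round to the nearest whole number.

Concentration = 852 mg ÷ 54 mL = 15.77778 mg/mL
Stage 1: 1.4 mL/hr × 7.9 hr = 11.06 mL → 11.06 mL × 15.77778 mg/mL = 174.5022 mg
Stage 2: 9.4 mL/hr × 2.8 hr = 26.32 mL → 26.32 mL × 15.77778 mg/mL = 415.2711 mg
Stage 3: 4 mL/hr × 5.2 hr = 20.8 mL → 20.8 mL × 15.77778 mg/mL = 328.1778 mg
Total = 174.5022 + 415.2711 + 328.1778 = 917.9511 mg

918 mg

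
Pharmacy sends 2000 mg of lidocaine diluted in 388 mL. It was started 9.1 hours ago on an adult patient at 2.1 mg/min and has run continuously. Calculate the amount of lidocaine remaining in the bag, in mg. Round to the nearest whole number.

2.1 mg/min × 60 min/hr = 126 mg/hr
Concentration = 2000 mg ÷ 388 mL = 5.154639 mg/mL
Rate = 126 mg/hr ÷ 5.154639 mg/mL = 24.444 mL/hr
Volume infused = 24.444 mL/hr × 9.1 hr = 222.4404 mL
Volume remaining = 388 − 222.4404 = 165.5596 mL
Drug remaining = 165.5596 mL × 5.154639 mg/mL = 853.4 mg

853 mg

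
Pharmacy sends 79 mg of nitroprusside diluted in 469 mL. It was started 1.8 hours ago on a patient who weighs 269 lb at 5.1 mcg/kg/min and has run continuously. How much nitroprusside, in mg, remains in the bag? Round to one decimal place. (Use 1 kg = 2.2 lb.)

Weight = 269 lb ÷ 2.2 lb/kg = 122.2727 kg
Dose = 5.1 mcg/kg/min × 122.2727 kg = 623.5909 mcg/min
623.5909 mcg/min × 60 min/hr = 37415.45 mcg/hr
Concentration = 79 mg ÷ 469 mL = 0.1684435 mg/mL = 168.4435 mcg/mL
Rate = 37415.45 mcg/hr ÷ 168.4435 mcg/mL = 222.1247 mL/hr
Volume infused = 222.1247 mL/hr × 1.8 hr = 399.8244 mL
Volume remaining = 469 − 399.8244 = 69.17561 mL
Drug remaining = 69.17561 mL × 168.4435 mcg/mL = 11652.18 mcg = 11.65218 mg

11.7 mg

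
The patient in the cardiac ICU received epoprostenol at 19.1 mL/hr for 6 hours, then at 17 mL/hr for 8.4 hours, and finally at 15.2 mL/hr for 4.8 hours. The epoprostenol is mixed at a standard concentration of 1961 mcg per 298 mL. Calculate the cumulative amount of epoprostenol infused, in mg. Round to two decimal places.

2.17 mg

Concentration = 1961 mcg ÷ 298 mL = 6.580537 mcg/mL
Stage 1: 19.1 mL/hr × 6 hr = 114.6 mL → 114.6 mL × 6.580537 mcg/mL = 754.1295 mcg
Stage 2: 17 mL/hr × 8.4 hr = 142.8 mL → 142.8 mL × 6.580537 mcg/mL = 939.7007 mcg
Stage 3: 15.2 mL/hr × 4.8 hr = 72.96 mL → 72.96 mL × 6.580537 mcg/mL = 480.116 mcg
Total = 754.1295 + 939.7007 + 480.116 = 2173.946 mcg = 2.173946 mg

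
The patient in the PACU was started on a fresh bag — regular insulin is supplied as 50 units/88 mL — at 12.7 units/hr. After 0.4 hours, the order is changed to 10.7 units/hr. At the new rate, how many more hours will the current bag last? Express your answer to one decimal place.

Initial rate:
Concentration = 50 units ÷ 88 mL = 0.5681818 units/mL
Rate = 12.7 units/hr ÷ 0.5681818 units/mL = 22.352 mL/hr
Volume infused so far = 22.352 mL/hr × 0.4 hr = 8.9408 mL
Volume remaining = 88 − 8.9408 = 79.0592 mL
New rate:
Rate = 10.7 units/hr ÷ 0.5681818 units/mL = 18.832 mL/hr
Time remaining = 79.0592 mL ÷ 18.832 mL/hr = 4.198131 hr

4.2 hours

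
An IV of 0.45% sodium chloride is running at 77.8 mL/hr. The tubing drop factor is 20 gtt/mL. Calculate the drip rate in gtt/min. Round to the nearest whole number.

77.8 mL/hr ÷ 60 min/hr = 1.296667 mL/min
1.296667 mL/min × 20 gtt/mL = 25.93333 gtt/min

26 gtt/min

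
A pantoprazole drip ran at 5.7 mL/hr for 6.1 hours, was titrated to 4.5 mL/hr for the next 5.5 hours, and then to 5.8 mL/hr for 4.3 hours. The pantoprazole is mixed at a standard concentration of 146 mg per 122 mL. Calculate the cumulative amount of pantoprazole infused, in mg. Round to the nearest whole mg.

Concentration = 146 mg ÷ 122 mL = 1.196721 mg/mL
Stage 1: 5.7 mL/hr × 6.1 hr = 34.77 mL → 34.77 mL × 1.196721 mg/mL = 41.61 mg
Stage 2: 4.5 mL/hr × 5.5 hr = 24.75 mL → 24.75 mL × 1.196721 mg/mL = 29.61885 mg
Stage 3: 5.8 mL/hr × 4.3 hr = 24.94 mL → 24.94 mL × 1.196721 mg/mL = 29.84623 mg
Total = 41.61 + 29.61885 + 29.84623 = 101.0751 mg

101 mg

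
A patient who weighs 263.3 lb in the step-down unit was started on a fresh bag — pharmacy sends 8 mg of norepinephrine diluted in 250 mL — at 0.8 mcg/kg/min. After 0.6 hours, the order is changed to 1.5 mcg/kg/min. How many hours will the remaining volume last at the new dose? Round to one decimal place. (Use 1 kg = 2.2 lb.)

0.4 hours

Initial rate:
Weight = 263.3 lb ÷ 2.2 lb/kg = 119.6818 kg
Dose = 0.8 mcg/kg/min × 119.6818 kg = 95.74545 mcg/min
95.74545 mcg/min × 60 min/hr = 5744.727 mcg/hr
Concentration = 8 mg ÷ 250 mL = 0.032 mg/mL = 32 mcg/mL
Rate = 5744.727 mcg/hr ÷ 32 mcg/mL = 179.5227 mL/hr
Volume infused so far = 179.5227 mL/hr × 0.6 hr = 107.7136 mL
Volume remaining = 250 − 107.7136 = 142.2864 mL
New rate:
Dose = 1.5 mcg/kg/min × 119.6818 kg = 179.5227 mcg/min
179.5227 mcg/min × 60 min/hr = 10771.36 mcg/hr
Rate = 10771.36 mcg/hr ÷ 32 mcg/mL = 336.6051 mL/hr
Time remaining = 142.2864 mL ÷ 336.6051 mL/hr = 0.42271 hr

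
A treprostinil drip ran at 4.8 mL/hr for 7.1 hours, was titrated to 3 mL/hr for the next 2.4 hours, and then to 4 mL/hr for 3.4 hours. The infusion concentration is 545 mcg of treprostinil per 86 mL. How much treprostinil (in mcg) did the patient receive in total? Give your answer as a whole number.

Concentration = 545 mcg ÷ 86 mL = 6.337209 mcg/mL
Stage 1: 4.8 mL/hr × 7.1 hr = 34.08 mL → 34.08 mL × 6.337209 mcg/mL = 215.9721 mcg
Stage 2: 3 mL/hr × 2.4 hr = 7.2 mL → 7.2 mL × 6.337209 mcg/mL = 45.62791 mcg
Stage 3: 4 mL/hr × 3.4 hr = 13.6 mL → 13.6 mL × 6.337209 mcg/mL = 86.18605 mcg
Total = 215.9721 + 45.62791 + 86.18605 = 347.786 mcg

348 mcg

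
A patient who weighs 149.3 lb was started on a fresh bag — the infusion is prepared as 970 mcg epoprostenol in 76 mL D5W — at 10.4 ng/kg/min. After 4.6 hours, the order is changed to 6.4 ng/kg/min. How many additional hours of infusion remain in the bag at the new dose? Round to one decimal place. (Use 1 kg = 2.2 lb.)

Initial rate:
Weight = 149.3 lb ÷ 2.2 lb/kg = 67.86364 kg
Dose = 10.4 ng/kg/min × 67.86364 kg = 705.7818 ng/min
705.7818 ng/min × 60 min/hr = 42346.91 ng/hr
Concentration = 970 mcg ÷ 76 mL = 12.76316 mcg/mL = 12763.16 ng/mL
Rate = 42346.91 ng/hr ÷ 12763.16 ng/mL = 3.317902 mL/hr
Volume infused so far = 3.317902 mL/hr × 4.6 hr = 15.26235 mL
Volume remaining = 76 − 15.26235 = 60.73765 mL
New rate:
Dose = 6.4 ng/kg/min × 67.86364 kg = 434.3273 ng/min
434.3273 ng/min × 60 min/hr = 26059.64 ng/hr
Rate = 26059.64 ng/hr ÷ 12763.16 ng/mL = 2.041786 mL/hr
Time remaining = 60.73765 mL ÷ 2.041786 mL/hr = 29.74732 hr

29.7 hours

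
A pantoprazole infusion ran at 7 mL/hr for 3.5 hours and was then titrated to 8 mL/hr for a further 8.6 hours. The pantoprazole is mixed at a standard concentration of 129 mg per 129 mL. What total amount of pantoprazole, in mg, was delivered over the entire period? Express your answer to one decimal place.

93.3 mg

Concentration = 129 mg ÷ 129 mL = 1 mg/mL
Stage 1: 7 mL/hr × 3.5 hr = 24.5 mL → 24.5 mL × 1 mg/mL = 24.5 mg
Stage 2: 8 mL/hr × 8.6 hr = 68.8 mL → 68.8 mL × 1 mg/mL = 68.8 mg
Total = 24.5 + 68.8 = 93.3 mg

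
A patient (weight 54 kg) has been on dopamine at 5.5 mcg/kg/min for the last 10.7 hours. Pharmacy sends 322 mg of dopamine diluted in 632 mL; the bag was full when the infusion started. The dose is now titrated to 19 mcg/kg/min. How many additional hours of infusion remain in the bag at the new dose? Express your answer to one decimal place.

2.1 hours

Initial rate:
Dose = 5.5 mcg/kg/min × 54 kg = 297 mcg/min
297 mcg/min × 60 min/hr = 17820 mcg/hr
Concentration = 322 mg ÷ 632 mL = 0.5094937 mg/mL = 509.4937 mcg/mL
Rate = 17820 mcg/hr ÷ 509.4937 mcg/mL = 34.9759 mL/hr
Volume infused so far = 34.9759 mL/hr × 10.7 hr = 374.2421 mL
Volume remaining = 632 − 374.2421 = 257.7579 mL
New rate:
Dose = 19 mcg/kg/min × 54 kg = 1026 mcg/min
1026 mcg/min × 60 min/hr = 61560 mcg/hr
Rate = 61560 mcg/hr ÷ 509.4937 mcg/mL = 120.8258 mL/hr
Time remaining = 257.7579 mL ÷ 120.8258 mL/hr = 2.133301 hr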